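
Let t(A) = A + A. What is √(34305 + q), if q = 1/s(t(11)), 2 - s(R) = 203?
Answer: 2*√346489026/201 ≈ 185.22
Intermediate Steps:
t(A) = 2*A
s(R) = -201 (s(R) = 2 - 1*203 = 2 - 203 = -201)
q = -1/201 (q = 1/(-201) = -1/201 ≈ -0.0049751)
√(34305 + q) = √(34305 - 1/201) = √(6895304/201) = 2*√346489026/201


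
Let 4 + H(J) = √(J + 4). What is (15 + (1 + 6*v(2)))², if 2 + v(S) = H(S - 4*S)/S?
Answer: 46 - 48*I*√2 ≈ 46.0 - 67.882*I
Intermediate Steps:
H(J) = -4 + √(4 + J) (H(J) = -4 + √(J + 4) = -4 + √(4 + J))
v(S) = -2 + (-4 + √(4 - 3*S))/S (v(S) = -2 + (-4 + √(4 + (S - 4*S)))/S = -2 + (-4 + √(4 - 3*S))/S)
(15 + (1 + 6*v(2)))² = (15 + (1 + 6*((-4 + √(4 - 3*2) - 2*2)/2)))² = (15 + (1 + 6*((-4 + √(4 - 6) - 4)/2)))² = (15 + (1 + 6*((-4 + √(-2) - 4)/2)))² = (15 + (1 + 6*((-4 + I*√2 - 4)/2)))² = (15 + (1 + 6*((-8 + I*√2)/2)))² = (15 + (1 + 6*(-4 + I*√2/2)))² = (15 + (1 + (-24 + 3*I*√2)))² = (15 + (-23 + 3*I*√2))² = (-8 + 3*I*√2)²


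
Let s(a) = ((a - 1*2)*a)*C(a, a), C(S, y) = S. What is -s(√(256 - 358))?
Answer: -204 + 102*I*√102 ≈ -204.0 + 1030.2*I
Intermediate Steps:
s(a) = a²*(-2 + a) (s(a) = ((a - 1*2)*a)*a = ((a - 2)*a)*a = ((-2 + a)*a)*a = (a*(-2 + a))*a = a²*(-2 + a))
-s(√(256 - 358)) = -(√(256 - 358))²*(-2 + √(256 - 358)) = -(√(-102))²*(-2 + √(-102)) = -(I*√102)²*(-2 + I*√102) = -(-102)*(-2 + I*√102) = -(204 - 102*I*√102) = -204 + 102*I*√102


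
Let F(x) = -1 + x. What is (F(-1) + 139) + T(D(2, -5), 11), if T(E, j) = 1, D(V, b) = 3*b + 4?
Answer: 138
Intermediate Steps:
D(V, b) = 4 + 3*b
(F(-1) + 139) + T(D(2, -5), 11) = ((-1 - 1) + 139) + 1 = (-2 + 139) + 1 = 137 + 1 = 138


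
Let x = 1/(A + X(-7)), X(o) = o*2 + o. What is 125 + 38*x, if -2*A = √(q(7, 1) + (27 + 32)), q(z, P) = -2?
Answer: 70061/569 + 76*√57/1707 ≈ 123.47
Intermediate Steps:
X(o) = 3*o (X(o) = 2*o + o = 3*o)
A = -√57/2 (A = -√(-2 + (27 + 32))/2 = -√(-2 + 59)/2 = -√57/2 ≈ -3.7749)
x = 1/(-21 - √57/2) (x = 1/(-√57/2 + 3*(-7)) = 1/(-√57/2 - 21) = 1/(-21 - √57/2) ≈ -0.040363)
125 + 38*x = 125 + 38*(-28/569 + 2*√57/1707) = 125 + (-1064/569 + 76*√57/1707) = 70061/569 + 76*√57/1707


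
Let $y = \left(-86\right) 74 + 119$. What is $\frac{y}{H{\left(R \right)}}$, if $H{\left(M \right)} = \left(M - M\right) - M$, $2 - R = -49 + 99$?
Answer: $- \frac{6245}{48} \approx -130.1$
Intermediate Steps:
$R = -48$ ($R = 2 - \left(-49 + 99\right) = 2 - 50 = -48$)
$y = -6245$ ($y = -6364 + 119 = -6245$)
$H{\left(M \right)} = - M$ ($H{\left(M \right)} = 0 - M = - M$)
$\frac{y}{H{\left(R \right)}} = - \frac{6245}{\left(-1\right) \left(-48\right)} = - \frac{6245}{48}$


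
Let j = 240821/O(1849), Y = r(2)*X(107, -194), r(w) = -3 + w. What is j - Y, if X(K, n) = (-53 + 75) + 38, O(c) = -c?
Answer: -129881/1849 ≈ -70.244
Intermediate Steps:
X(K, n) = 60 (X(K, n) = 22 + 38 = 60)
Y = -60 (Y = (-3 + 2)*60 = -1*60 = -60)
j = -240821/1849 (j = 240821/((-1*1849)) = 240821/(-1849) = 240821*(-1/1849) = -240821/1849 ≈ -130.24)
j - Y = -240821/1849 - 1*(-60) = -240821/1849 + 60 = -129881/1849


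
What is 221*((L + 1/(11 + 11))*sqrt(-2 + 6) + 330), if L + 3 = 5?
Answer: 812175/11 ≈ 73834.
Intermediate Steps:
L = 2 (L = -3 + 5 = 2)
221*((L + 1/(11 + 11))*sqrt(-2 + 6) + 330) = 221*((2 + 1/(11 + 11))*sqrt(-2 + 6) + 330) = 221*((2 + 1/22)*sqrt(4) + 330) = 221*((2 + 1/22)*2 + 330) = 221*((45/22)*2 + 330) = 221*(45/11 + 330) = 221*(3675/11) = 812175/11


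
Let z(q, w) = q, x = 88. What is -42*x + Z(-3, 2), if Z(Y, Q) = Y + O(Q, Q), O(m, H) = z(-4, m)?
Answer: -3703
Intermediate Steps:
O(m, H) = -4
Z(Y, Q) = -4 + Y (Z(Y, Q) = Y - 4 = -4 + Y)
-42*x + Z(-3, 2) = -42*88 + (-4 - 3) = -3696 - 7 = -3703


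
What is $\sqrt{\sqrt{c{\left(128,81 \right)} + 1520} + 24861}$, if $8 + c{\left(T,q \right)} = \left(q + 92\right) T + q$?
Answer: $\sqrt{24861 + \sqrt{23737}} \approx 158.16$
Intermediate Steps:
$c{\left(T,q \right)} = -8 + q + T \left(92 + q\right)$ ($c{\left(T,q \right)} = -8 + \left(\left(q + 92\right) T + q\right) = -8 + \left(\left(92 + q\right) T + q\right) = -8 + \left(T \left(92 + q\right) + q\right) = -8 + \left(q + T \left(92 + q\right)\right) = -8 + q + T \left(92 + q\right)$)
$\sqrt{\sqrt{c{\left(128,81 \right)} + 1520} + 24861} = \sqrt{\sqrt{\left(-8 + 81 + 92 \cdot 128 + 128 \cdot 81\right) + 1520} + 24861} = \sqrt{\sqrt{\left(-8 + 81 + 11776 + 10368\right) + 1520} + 24861} = \sqrt{\sqrt{22217 + 1520} + 24861} = \sqrt{\sqrt{23737} + 24861} = \sqrt{24861 + \sqrt{23737}}$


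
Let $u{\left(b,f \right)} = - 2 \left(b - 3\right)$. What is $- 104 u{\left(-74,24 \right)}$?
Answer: $-16016$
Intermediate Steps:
$u{\left(b,f \right)} = 6 - 2 b$ ($u{\left(b,f \right)} = - 2 \left(-3 + b\right) = 6 - 2 b$)
$- 104 u{\left(-74,24 \right)} = - 104 \left(6 - -148\right) = - 104 \left(6 + 148\right) = \left(-104\right) 154 = -16016$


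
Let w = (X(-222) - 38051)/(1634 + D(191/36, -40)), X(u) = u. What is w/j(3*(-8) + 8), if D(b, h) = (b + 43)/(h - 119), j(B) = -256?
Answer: 54768663/598481728 ≈ 0.091513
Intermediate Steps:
D(b, h) = (43 + b)/(-119 + h)
w = -219074652/9351277 (w = (-222 - 38051)/(1634 + (43 + 191/36)/(-119 - 40)) = -38273/(1634 + (43 + 191*(1/36))/(-159)) = -38273/(1634 - (43 + 191/36)/159) = -38273/(1634 - 1/159*1739/36) = -38273/(1634 - 1739/5724) = -38273/9351277/5724 = -38273*5724/9351277 = -219074652/9351277 ≈ -23.427)
w/j(3*(-8) + 8) = -219074652/9351277/(-256) = -219074652/9351277*(-1/256) = 54768663/598481728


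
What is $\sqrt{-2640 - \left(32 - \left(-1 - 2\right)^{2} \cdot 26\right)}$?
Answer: $i \sqrt{2438} \approx 49.376 i$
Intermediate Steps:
$\sqrt{-2640 - \left(32 - \left(-1 - 2\right)^{2} \cdot 26\right)} = \sqrt{-2640 - \left(32 - \left(-3\right)^{2} \cdot 26\right)} = \sqrt{-2640 + \left(-32 + 9 \cdot 26\right)} = \sqrt{-2640 + \left(-32 + 234\right)} = \sqrt{-2640 + 202} = \sqrt{-2438} = i \sqrt{2438}$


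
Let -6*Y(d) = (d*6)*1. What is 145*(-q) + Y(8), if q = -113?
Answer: 16377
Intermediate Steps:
Y(d) = -d (Y(d) = -d*6/6 = -6*d/6 = -d)
145*(-q) + Y(8) = 145*(-1*(-113)) - 1*8 = 145*113 - 8 = 16385 - 8 = 16377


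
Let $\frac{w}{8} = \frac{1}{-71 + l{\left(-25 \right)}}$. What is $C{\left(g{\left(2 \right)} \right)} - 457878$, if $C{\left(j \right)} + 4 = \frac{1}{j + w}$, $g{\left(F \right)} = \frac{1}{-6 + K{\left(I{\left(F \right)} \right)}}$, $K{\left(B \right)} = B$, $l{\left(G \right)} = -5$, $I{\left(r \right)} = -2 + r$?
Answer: $- \frac{14194456}{31} \approx -4.5789 \cdot 10^{5}$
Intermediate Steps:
$w = - \frac{2}{19}$ ($w = \frac{8}{-71 - 5} = \frac{8}{-76} = 8 \left(- \frac{1}{76}\right) = - \frac{2}{19} \approx -0.10526$)
$g{\left(F \right)} = \frac{1}{-8 + F}$ ($g{\left(F \right)} = \frac{1}{-6 + \left(-2 + F\right)} = \frac{1}{-8 + F}$)
$C{\left(j \right)} = -4 + \frac{1}{- \frac{2}{19} + j}$ ($C{\left(j \right)} = -4 + \frac{1}{j - \frac{2}{19}} = -4 + \frac{1}{- \frac{2}{19} + j}$)
$C{\left(g{\left(2 \right)} \right)} - 457878 = \frac{27 - \frac{76}{-8 + 2}}{-2 + \frac{19}{-8 + 2}} - 457878 = \frac{27 - \frac{76}{-6}}{-2 + \frac{19}{-6}} - 457878 = \frac{27 - - \frac{38}{3}}{-2 + 19 \left(- \frac{1}{6}\right)} - 457878 = \frac{27 + \frac{38}{3}}{-2 - \frac{19}{6}} - 457878 = \frac{1}{- \frac{31}{6}} \cdot \frac{119}{3} - 457878 = \left(- \frac{6}{31}\right) \frac{119}{3} - 457878 = - \frac{238}{31} - 457878 = - \frac{14194456}{31}$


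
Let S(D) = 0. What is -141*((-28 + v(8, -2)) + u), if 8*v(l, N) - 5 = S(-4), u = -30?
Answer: 64719/8 ≈ 8089.9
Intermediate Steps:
v(l, N) = 5/8 (v(l, N) = 5/8 + (⅛)*0 = 5/8 + 0 = 5/8)
-141*((-28 + v(8, -2)) + u) = -141*((-28 + 5/8) - 30) = -141*(-219/8 - 30) = -141*(-459/8) = 64719/8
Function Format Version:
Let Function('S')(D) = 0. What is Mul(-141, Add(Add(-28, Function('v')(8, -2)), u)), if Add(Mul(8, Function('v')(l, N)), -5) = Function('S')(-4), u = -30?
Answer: Rational(64719, 8) ≈ 8089.9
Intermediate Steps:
Function('v')(l, N) = Rational(5, 8) (Function('v')(l, N) = Add(Rational(5, 8), Mul(Rational(1, 8), 0)) = Add(Rational(5, 8), 0) = Rational(5, 8))
Mul(-141, Add(Add(-28, Function('v')(8, -2)), u)) = Mul(-141, Add(Add(-28, Rational(5, 8)), -30)) = Mul(-141, Add(Rational(-219, 8), -30)) = Mul(-141, Rational(-459, 8)) = Rational(64719, 8)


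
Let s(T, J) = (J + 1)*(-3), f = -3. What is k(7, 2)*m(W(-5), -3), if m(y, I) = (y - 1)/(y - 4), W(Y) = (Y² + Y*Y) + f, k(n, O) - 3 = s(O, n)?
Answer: -966/43 ≈ -22.465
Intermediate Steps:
s(T, J) = -3 - 3*J (s(T, J) = (1 + J)*(-3) = -3 - 3*J)
k(n, O) = -3*n (k(n, O) = 3 + (-3 - 3*n) = -3*n)
W(Y) = -3 + 2*Y² (W(Y) = (Y² + Y*Y) - 3 = (Y² + Y²) - 3 = 2*Y² - 3 = -3 + 2*Y²)
m(y, I) = (-1 + y)/(-4 + y)
k(7, 2)*m(W(-5), -3) = (-3*7)*((-1 + (-3 + 2*(-5)²))/(-4 + (-3 + 2*(-5)²))) = -21*(-1 + (-3 + 2*25))/(-4 + (-3 + 2*25)) = -21*(-1 + (-3 + 50))/(-4 + (-3 + 50)) = -21*(-1 + 47)/(-4 + 47) = -21*46/43 = -966/43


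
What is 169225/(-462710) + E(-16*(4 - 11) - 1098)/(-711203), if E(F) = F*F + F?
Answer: -113948381355/65816148026 ≈ -1.7313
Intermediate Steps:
E(F) = F + F² (E(F) = F² + F = F + F²)
169225/(-462710) + E(-16*(4 - 11) - 1098)/(-711203) = 169225/(-462710) + ((-16*(4 - 11) - 1098)*(1 + (-16*(4 - 11) - 1098)))/(-711203) = 169225*(-1/462710) + ((-16*(-7) - 1098)*(1 + (-16*(-7) - 1098)))*(-1/711203) = -33845/92542 + ((112 - 1098)*(1 + (112 - 1098)))*(-1/711203) = -33845/92542 - 986*(1 - 986)*(-1/711203) = -33845/92542 - 986*(-985)*(-1/711203) = -33845/92542 + 971210*(-1/711203) = -33845/92542 - 971210/711203 = -113948381355/65816148026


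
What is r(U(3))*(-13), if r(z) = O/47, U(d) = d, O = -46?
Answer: 598/47 ≈ 12.723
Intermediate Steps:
r(z) = -46/47
r(U(3))*(-13) = -46/47*(-13) = 598/47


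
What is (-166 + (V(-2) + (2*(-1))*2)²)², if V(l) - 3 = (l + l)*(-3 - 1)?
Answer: 3481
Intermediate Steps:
V(l) = 3 - 8*l (V(l) = 3 + (l + l)*(-3 - 1) = 3 + (2*l)*(-4) = 3 - 8*l)
(-166 + (V(-2) + (2*(-1))*2)²)² = (-166 + ((3 - 8*(-2)) + (2*(-1))*2)²)² = (-166 + ((3 + 16) - 2*2)²)² = (-166 + (19 - 4)²)² = (-166 + 15²)² = (-166 + 225)² = 59² = 3481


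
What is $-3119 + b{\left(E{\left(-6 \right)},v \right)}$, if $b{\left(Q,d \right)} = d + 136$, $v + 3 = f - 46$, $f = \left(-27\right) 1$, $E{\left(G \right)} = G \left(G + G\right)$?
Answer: $-3059$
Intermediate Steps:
$E{\left(G \right)} = 2 G^{2}$ ($E{\left(G \right)} = G 2 G = 2 G^{2}$)
$f = -27$
$v = -76$ ($v = -3 - 73 = -76$)
$b{\left(Q,d \right)} = 136 + d$
$-3119 + b{\left(E{\left(-6 \right)},v \right)} = -3119 + \left(136 - 76\right) = -3119 + 60 = -3059$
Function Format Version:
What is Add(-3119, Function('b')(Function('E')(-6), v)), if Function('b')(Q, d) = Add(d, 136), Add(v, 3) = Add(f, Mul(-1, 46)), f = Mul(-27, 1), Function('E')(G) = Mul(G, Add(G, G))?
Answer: -3059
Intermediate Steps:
Function('E')(G) = Mul(2, Pow(G, 2)) (Function('E')(G) = Mul(G, Mul(2, G)) = Mul(2, Pow(G, 2)))
f = -27
v = -76 (v = Add(-3, Add(-27, Mul(-1, 46))) = Add(-3, Add(-27, -46)) = Add(-3, -73) = -76)
Function('b')(Q, d) = Add(136, d)
Add(-3119, Function('b')(Function('E')(-6), v)) = Add(-3119, Add(136, -76)) = Add(-3119, 60) = -3059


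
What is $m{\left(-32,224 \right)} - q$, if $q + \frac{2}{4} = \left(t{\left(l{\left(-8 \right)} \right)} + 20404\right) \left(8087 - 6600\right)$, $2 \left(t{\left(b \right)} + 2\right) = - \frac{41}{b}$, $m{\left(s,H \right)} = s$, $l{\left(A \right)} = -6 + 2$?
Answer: $- \frac{242763411}{8} \approx -3.0345 \cdot 10^{7}$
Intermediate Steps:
$l{\left(A \right)} = -4$
$t{\left(b \right)} = -2 - \frac{41}{2 b}$ ($t{\left(b \right)} = -2 + \frac{\left(-41\right) \frac{1}{b}}{2} = -2 - \frac{41}{2 b}$)
$q = \frac{242763155}{8}$ ($q = - \frac{1}{2} + \left(\left(-2 - \frac{41}{2 \left(-4\right)}\right) + 20404\right) \left(8087 - 6600\right) = - \frac{1}{2} + \left(\left(-2 - - \frac{41}{8}\right) + 20404\right) 1487 = - \frac{1}{2} + \left(\left(-2 + \frac{41}{8}\right) + 20404\right) 1487 = - \frac{1}{2} + \left(\frac{25}{8} + 20404\right) 1487 = - \frac{1}{2} + \frac{163257}{8} \cdot 1487 = - \frac{1}{2} + \frac{242763159}{8} = \frac{242763155}{8} \approx 3.0345 \cdot 10^{7}$)
$m{\left(-32,224 \right)} - q = -32 - \frac{242763155}{8} = - \frac{242763411}{8}$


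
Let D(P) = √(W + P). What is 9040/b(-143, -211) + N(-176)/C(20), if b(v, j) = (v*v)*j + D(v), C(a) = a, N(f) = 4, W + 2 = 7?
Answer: 18421946435459/93084863191295 - 9040*I*√138/18616972638259 ≈ 0.1979 - 5.7043e-9*I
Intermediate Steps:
W = 5 (W = -2 + 7 = 5)
D(P) = √(5 + P)
b(v, j) = √(5 + v) + j*v² (b(v, j) = (v*v)*j + √(5 + v) = v²*j + √(5 + v) = j*v² + √(5 + v) = √(5 + v) + j*v²)
9040/b(-143, -211) + N(-176)/C(20) = 9040/(√(5 - 143) - 211*(-143)²) + 4/20 = 9040/(√(-138) - 211*20449) + 4*(1/20) = 9040/(I*√138 - 4314739) + ⅕ = 9040/(-4314739 + I*√138) + ⅕ = ⅕ + 9040/(-4314739 + I*√138)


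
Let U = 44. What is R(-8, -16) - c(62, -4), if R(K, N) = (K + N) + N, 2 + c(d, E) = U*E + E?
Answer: 142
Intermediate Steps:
c(d, E) = -2 + 45*E (c(d, E) = -2 + (44*E + E) = -2 + 45*E)
R(K, N) = K + 2*N
R(-8, -16) - c(62, -4) = (-8 + 2*(-16)) - (-2 + 45*(-4)) = (-8 - 32) - (-2 - 180) = -40 - 1*(-182) = -40 + 182 = 142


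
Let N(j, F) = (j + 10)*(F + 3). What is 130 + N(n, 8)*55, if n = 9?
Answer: 11625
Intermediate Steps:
N(j, F) = (3 + F)*(10 + j) (N(j, F) = (10 + j)*(3 + F) = (3 + F)*(10 + j))
130 + N(n, 8)*55 = 130 + (30 + 3*9 + 10*8 + 8*9)*55 = 130 + (30 + 27 + 80 + 72)*55 = 130 + 209*55 = 130 + 11495 = 11625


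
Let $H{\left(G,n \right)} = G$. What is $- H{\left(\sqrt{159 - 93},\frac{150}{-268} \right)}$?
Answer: $- \sqrt{66} \approx -8.124$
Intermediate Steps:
$- H{\left(\sqrt{159 - 93},\frac{150}{-268} \right)} = - \sqrt{159 - 93} = - \sqrt{66}$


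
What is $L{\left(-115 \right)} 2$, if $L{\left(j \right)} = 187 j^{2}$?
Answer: $4946150$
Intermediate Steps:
$L{\left(-115 \right)} 2 = 187 \left(-115\right)^{2} \cdot 2 = 187 \cdot 13225 \cdot 2 = 2473075 \cdot 2 = 4946150$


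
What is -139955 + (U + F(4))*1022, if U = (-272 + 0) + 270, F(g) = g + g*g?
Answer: -121559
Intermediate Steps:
F(g) = g + g²
U = -2 (U = -272 + 270 = -2)
-139955 + (U + F(4))*1022 = -139955 + (-2 + 4*(1 + 4))*1022 = -139955 + (-2 + 4*5)*1022 = -139955 + (-2 + 20)*1022 = -139955 + 18*1022 = -139955 + 18396 = -121559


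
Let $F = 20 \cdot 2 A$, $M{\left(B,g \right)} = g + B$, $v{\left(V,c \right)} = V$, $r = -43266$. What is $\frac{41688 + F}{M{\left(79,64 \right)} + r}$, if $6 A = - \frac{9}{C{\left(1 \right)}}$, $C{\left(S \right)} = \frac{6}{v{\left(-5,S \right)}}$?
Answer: $- \frac{41738}{43123} \approx -0.96788$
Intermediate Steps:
$C{\left(S \right)} = - \frac{6}{5}$ ($C{\left(S \right)} = \frac{6}{-5} = 6 \left(- \frac{1}{5}\right) = - \frac{6}{5}$)
$M{\left(B,g \right)} = B + g$
$A = \frac{5}{4}$ ($A = \frac{\left(-9\right) \frac{1}{- \frac{6}{5}}}{6} = \frac{\left(-9\right) \left(- \frac{5}{6}\right)}{6} = \frac{1}{6} \cdot \frac{15}{2} = \frac{5}{4} \approx 1.25$)
$F = 50$ ($F = 20 \cdot 2 \cdot \frac{5}{4} = 40 \cdot \frac{5}{4} = 50$)
$\frac{41688 + F}{M{\left(79,64 \right)} + r} = \frac{41688 + 50}{\left(79 + 64\right) - 43266} = \frac{41738}{143 - 43266} = \frac{41738}{-43123} = 41738 \left(- \frac{1}{43123}\right) = - \frac{41738}{43123}$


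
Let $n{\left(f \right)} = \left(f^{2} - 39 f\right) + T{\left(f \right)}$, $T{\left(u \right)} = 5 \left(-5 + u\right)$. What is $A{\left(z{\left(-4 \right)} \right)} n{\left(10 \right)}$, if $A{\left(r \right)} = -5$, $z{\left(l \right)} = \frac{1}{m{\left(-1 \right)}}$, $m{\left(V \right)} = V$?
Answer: $1325$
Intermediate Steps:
$T{\left(u \right)} = -25 + 5 u$
$z{\left(l \right)} = -1$ ($z{\left(l \right)} = \frac{1}{-1} = -1$)
$n{\left(f \right)} = -25 + f^{2} - 34 f$ ($n{\left(f \right)} = \left(f^{2} - 39 f\right) + \left(-25 + 5 f\right) = -25 + f^{2} - 34 f$)
$A{\left(z{\left(-4 \right)} \right)} n{\left(10 \right)} = - 5 \left(-25 + 10^{2} - 340\right) = - 5 \left(-25 + 100 - 340\right) = \left(-5\right) \left(-265\right) = 1325$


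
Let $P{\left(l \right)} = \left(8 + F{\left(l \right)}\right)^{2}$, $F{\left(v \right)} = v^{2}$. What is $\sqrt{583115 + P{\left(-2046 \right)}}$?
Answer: $\sqrt{17523634726491} \approx 4.1861 \cdot 10^{6}$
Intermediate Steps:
$P{\left(l \right)} = \left(8 + l^{2}\right)^{2}$
$\sqrt{583115 + P{\left(-2046 \right)}} = \sqrt{583115 + \left(8 + \left(-2046\right)^{2}\right)^{2}} = \sqrt{583115 + \left(8 + 4186116\right)^{2}} = \sqrt{583115 + 4186124^{2}} = \sqrt{583115 + 17523634143376} = \sqrt{17523634726491}$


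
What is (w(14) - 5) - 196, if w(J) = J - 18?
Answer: -205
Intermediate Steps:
w(J) = -18 + J
(w(14) - 5) - 196 = ((-18 + 14) - 5) - 196 = (-4 - 5) - 196 = -9 - 196 = -205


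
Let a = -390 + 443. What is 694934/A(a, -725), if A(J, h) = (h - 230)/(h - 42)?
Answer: 533014378/955 ≈ 5.5813e+5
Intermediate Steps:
a = 53
A(J, h) = (-230 + h)/(-42 + h)
694934/A(a, -725) = 694934/(((-230 - 725)/(-42 - 725))) = 694934/((-955/(-767))) = 694934/((-1/767*(-955))) = 694934/(955/767) = 694934*(767/955) = 533014378/955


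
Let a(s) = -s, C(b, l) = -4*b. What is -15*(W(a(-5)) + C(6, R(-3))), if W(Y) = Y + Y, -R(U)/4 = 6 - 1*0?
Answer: 210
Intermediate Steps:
R(U) = -24 (R(U) = -4*(6 - 1*0) = -4*(6 + 0) = -4*6 = -24)
W(Y) = 2*Y
-15*(W(a(-5)) + C(6, R(-3))) = -15*(2*(-1*(-5)) - 4*6) = -15*(2*5 - 24) = -15*(10 - 24) = -15*(-14) = 210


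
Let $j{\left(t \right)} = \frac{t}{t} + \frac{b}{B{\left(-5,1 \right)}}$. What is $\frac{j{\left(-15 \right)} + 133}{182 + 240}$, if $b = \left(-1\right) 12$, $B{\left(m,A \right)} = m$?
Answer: $\frac{341}{1055} \approx 0.32322$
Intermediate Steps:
$b = -12$
$j{\left(t \right)} = \frac{17}{5}$ ($j{\left(t \right)} = \frac{t}{t} - \frac{12}{-5} = 1 - - \frac{12}{5} = 1 + \frac{12}{5} = \frac{17}{5}$)
$\frac{j{\left(-15 \right)} + 133}{182 + 240} = \frac{\frac{17}{5} + 133}{182 + 240} = \frac{682}{5 \cdot 422} = \frac{682}{5} \cdot \frac{1}{422} = \frac{341}{1055}$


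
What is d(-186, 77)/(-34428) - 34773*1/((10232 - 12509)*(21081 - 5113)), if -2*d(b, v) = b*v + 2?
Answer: -7198173581/34771453728 ≈ -0.20701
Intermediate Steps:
d(b, v) = -1 - b*v/2 (d(b, v) = -(b*v + 2)/2 = -(2 + b*v)/2 = -1 - b*v/2)
d(-186, 77)/(-34428) - 34773*1/((10232 - 12509)*(21081 - 5113)) = (-1 - 1/2*(-186)*77)/(-34428) - 34773*1/((10232 - 12509)*(21081 - 5113)) = (-1 + 7161)*(-1/34428) - 34773/((-2277*15968)) = 7160*(-1/34428) - 34773/(-36359136) = -1790/8607 - 34773*(-1/36359136) = -1790/8607 + 11591/12119712 = -7198173581/34771453728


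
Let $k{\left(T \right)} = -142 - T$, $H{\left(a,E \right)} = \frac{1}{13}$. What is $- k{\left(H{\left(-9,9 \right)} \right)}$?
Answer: $\frac{1847}{13} \approx 142.08$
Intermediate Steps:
$H{\left(a,E \right)} = \frac{1}{13}$
$- k{\left(H{\left(-9,9 \right)} \right)} = - (-142 - \frac{1}{13}) = \left(-1\right) \left(- \frac{1847}{13}\right) = \frac{1847}{13}$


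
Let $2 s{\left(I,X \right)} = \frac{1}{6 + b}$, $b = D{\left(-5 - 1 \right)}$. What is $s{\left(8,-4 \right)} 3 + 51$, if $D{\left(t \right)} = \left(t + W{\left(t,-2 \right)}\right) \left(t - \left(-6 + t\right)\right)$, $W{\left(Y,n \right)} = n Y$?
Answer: $\frac{1429}{28} \approx 51.036$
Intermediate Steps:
$W{\left(Y,n \right)} = Y n$
$D{\left(t \right)} = - 6 t$ ($D{\left(t \right)} = \left(t + t \left(-2\right)\right) \left(t - \left(-6 + t\right)\right) = \left(t - 2 t\right) 6 = - t 6 = - 6 t$)
$b = 36$ ($b = - 6 \left(-5 - 1\right) = \left(-6\right) \left(-6\right) = 36$)
$s{\left(I,X \right)} = \frac{1}{84}$ ($s{\left(I,X \right)} = \frac{1}{2 \left(6 + 36\right)} = \frac{1}{2 \cdot 42} = \frac{1}{2} \cdot \frac{1}{42} = \frac{1}{84}$)
$s{\left(8,-4 \right)} 3 + 51 = \frac{1}{84} \cdot 3 + 51 = \frac{1}{28} + 51 = \frac{1429}{28}$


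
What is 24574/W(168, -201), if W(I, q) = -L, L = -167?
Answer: 24574/167 ≈ 147.15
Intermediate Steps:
W(I, q) = 167 (W(I, q) = -1*(-167) = 167)
24574/W(168, -201) = 24574/167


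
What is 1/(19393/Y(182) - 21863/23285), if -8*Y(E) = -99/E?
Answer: 209565/59770721713 ≈ 3.5061e-6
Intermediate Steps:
Y(E) = 99/(8*E) (Y(E) = -(-99)/(8*E) = 99/(8*E))
1/(19393/Y(182) - 21863/23285) = 1/(19393/(((99/8)/182)) - 21863/23285) = 1/(19393/(((99/8)*(1/182))) - 21863*1/23285) = 1/(19393/(99/1456) - 21863/23285) = 1/(19393*(1456/99) - 21863/23285) = 1/(2566928/9 - 21863/23285) = 1/(59770721713/209565) = 209565/59770721713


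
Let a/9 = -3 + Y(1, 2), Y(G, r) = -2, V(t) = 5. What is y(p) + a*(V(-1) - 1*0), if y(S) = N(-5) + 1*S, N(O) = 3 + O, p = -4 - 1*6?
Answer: -237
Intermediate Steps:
p = -10 (p = -4 - 6 = -10)
y(S) = -2 + S (y(S) = (3 - 5) + 1*S = -2 + S)
a = -45 (a = 9*(-3 - 2) = 9*(-5) = -45)
y(p) + a*(V(-1) - 1*0) = (-2 - 10) - 45*(5 - 1*0) = -12 - 45*(5 + 0) = -12 - 45*5 = -12 - 225 = -237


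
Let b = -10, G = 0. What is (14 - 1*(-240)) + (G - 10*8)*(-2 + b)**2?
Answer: -11266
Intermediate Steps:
(14 - 1*(-240)) + (G - 10*8)*(-2 + b)**2 = (14 - 1*(-240)) + (0 - 10*8)*(-2 - 10)**2 = (14 + 240) + (0 - 80)*(-12)**2 = 254 - 80*144 = 254 - 11520 = -11266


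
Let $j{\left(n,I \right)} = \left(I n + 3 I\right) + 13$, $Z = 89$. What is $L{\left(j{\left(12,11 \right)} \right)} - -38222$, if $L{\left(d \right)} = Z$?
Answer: $38311$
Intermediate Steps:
$j{\left(n,I \right)} = 13 + 3 I + I n$ ($j{\left(n,I \right)} = \left(3 I + I n\right) + 13 = 13 + 3 I + I n$)
$L{\left(d \right)} = 89$
$L{\left(j{\left(12,11 \right)} \right)} - -38222 = 89 - -38222 = 89 + 38222 = 38311$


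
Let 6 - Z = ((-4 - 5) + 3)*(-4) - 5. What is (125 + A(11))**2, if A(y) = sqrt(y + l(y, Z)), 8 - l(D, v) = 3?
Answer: 16641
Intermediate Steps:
Z = -13 (Z = 6 - (((-4 - 5) + 3)*(-4) - 5) = 6 - ((-9 + 3)*(-4) - 5) = 6 - (-6*(-4) - 5) = 6 - (24 - 5) = 6 - 1*19 = 6 - 19 = -13)
l(D, v) = 5 (l(D, v) = 8 - 1*3 = 8 - 3 = 5)
A(y) = sqrt(5 + y) (A(y) = sqrt(y + 5) = sqrt(5 + y))
(125 + A(11))**2 = (125 + sqrt(5 + 11))**2 = (125 + sqrt(16))**2 = (125 + 4)**2 = 129**2 = 16641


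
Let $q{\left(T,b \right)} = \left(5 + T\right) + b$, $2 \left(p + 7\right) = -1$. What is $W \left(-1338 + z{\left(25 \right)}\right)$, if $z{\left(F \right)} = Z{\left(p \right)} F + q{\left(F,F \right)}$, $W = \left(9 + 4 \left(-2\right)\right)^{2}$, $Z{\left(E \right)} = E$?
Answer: $- \frac{2941}{2} \approx -1470.5$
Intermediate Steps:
$p = - \frac{15}{2}$ ($p = -7 + \frac{1}{2} \left(-1\right) = -7 - \frac{1}{2} = - \frac{15}{2} \approx -7.5$)
$q{\left(T,b \right)} = 5 + T + b$
$W = 1$ ($W = \left(9 - 8\right)^{2} = 1^{2} = 1$)
$z{\left(F \right)} = 5 - \frac{11 F}{2}$ ($z{\left(F \right)} = - \frac{15 F}{2} + \left(5 + F + F\right) = - \frac{15 F}{2} + \left(5 + 2 F\right) = 5 - \frac{11 F}{2}$)
$W \left(-1338 + z{\left(25 \right)}\right) = 1 \left(-1338 + \left(5 - \frac{275}{2}\right)\right) = 1 \left(-1338 - \frac{265}{2}\right) = 1 \left(- \frac{2941}{2}\right) = - \frac{2941}{2}$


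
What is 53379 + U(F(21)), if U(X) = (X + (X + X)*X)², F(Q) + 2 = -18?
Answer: 661779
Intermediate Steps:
F(Q) = -20 (F(Q) = -2 - 18 = -20)
U(X) = (X + 2*X²)² (U(X) = (X + (2*X)*X)² = (X + 2*X²)²)
53379 + U(F(21)) = 53379 + (-20)²*(1 + 2*(-20))² = 53379 + 400*(1 - 40)² = 53379 + 400*(-39)² = 53379 + 400*1521 = 53379 + 608400 = 661779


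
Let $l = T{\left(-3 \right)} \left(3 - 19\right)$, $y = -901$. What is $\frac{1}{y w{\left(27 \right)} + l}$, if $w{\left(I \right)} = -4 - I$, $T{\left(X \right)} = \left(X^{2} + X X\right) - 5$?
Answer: $\frac{1}{27723} \approx 3.6071 \cdot 10^{-5}$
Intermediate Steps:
$T{\left(X \right)} = -5 + 2 X^{2}$ ($T{\left(X \right)} = \left(X^{2} + X^{2}\right) - 5 = 2 X^{2} - 5 = -5 + 2 X^{2}$)
$l = -208$ ($l = \left(-5 + 2 \left(-3\right)^{2}\right) \left(3 - 19\right) = \left(-5 + 2 \cdot 9\right) \left(-16\right) = \left(-5 + 18\right) \left(-16\right) = 13 \left(-16\right) = -208$)
$\frac{1}{y w{\left(27 \right)} + l} = \frac{1}{- 901 \left(-4 - 27\right) - 208} = \frac{1}{\left(-901\right) \left(-31\right) - 208} = \frac{1}{27931 - 208} = \frac{1}{27723}$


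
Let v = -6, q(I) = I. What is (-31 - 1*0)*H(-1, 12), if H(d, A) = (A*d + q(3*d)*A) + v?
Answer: 1674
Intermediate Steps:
H(d, A) = -6 + 4*A*d (H(d, A) = (A*d + (3*d)*A) - 6 = (A*d + 3*A*d) - 6 = 4*A*d - 6 = -6 + 4*A*d)
(-31 - 1*0)*H(-1, 12) = (-31 - 1*0)*(-6 + 4*12*(-1)) = (-31 + 0)*(-6 - 48) = -31*(-54) = 1674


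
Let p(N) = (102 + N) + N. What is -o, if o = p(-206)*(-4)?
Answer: -1240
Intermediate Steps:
p(N) = 102 + 2*N
o = 1240 (o = (102 + 2*(-206))*(-4) = (102 - 412)*(-4) = -310*(-4) = 1240)
-o = -1*1240 = -1240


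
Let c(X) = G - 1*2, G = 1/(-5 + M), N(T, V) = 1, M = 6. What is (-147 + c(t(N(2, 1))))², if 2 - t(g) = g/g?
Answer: 21904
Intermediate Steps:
G = 1 (G = 1/(-5 + 6) = 1/1 = 1)
t(g) = 1 (t(g) = 2 - g/g = 2 - 1*1 = 2 - 1 = 1)
c(X) = -1 (c(X) = 1 - 1*2 = 1 - 2 = -1)
(-147 + c(t(N(2, 1))))² = (-147 - 1)² = (-148)² = 21904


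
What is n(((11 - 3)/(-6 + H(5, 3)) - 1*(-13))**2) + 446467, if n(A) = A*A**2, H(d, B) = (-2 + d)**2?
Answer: 11104689772/729 ≈ 1.5233e+7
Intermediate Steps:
n(A) = A**3
n(((11 - 3)/(-6 + H(5, 3)) - 1*(-13))**2) + 446467 = (((11 - 3)/(-6 + (-2 + 5)**2) - 1*(-13))**2)**3 + 446467 = ((8/(-6 + 3**2) + 13)**2)**3 + 446467 = ((8/(-6 + 9) + 13)**2)**3 + 446467 = ((8/3 + 13)**2)**3 + 446467 = ((47/3)**2)**3 + 446467 = (2209/9)**3 + 446467 = 10779215329/729 + 446467 = 11104689772/729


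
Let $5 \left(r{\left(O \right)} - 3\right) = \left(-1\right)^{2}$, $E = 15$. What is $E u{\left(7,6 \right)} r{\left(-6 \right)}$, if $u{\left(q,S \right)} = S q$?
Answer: $2016$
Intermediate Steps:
$r{\left(O \right)} = \frac{16}{5}$ ($r{\left(O \right)} = 3 + \frac{\left(-1\right)^{2}}{5} = 3 + \frac{1}{5} \cdot 1 = 3 + \frac{1}{5} = \frac{16}{5}$)
$E u{\left(7,6 \right)} r{\left(-6 \right)} = 15 \cdot 6 \cdot 7 \cdot \frac{16}{5} = 15 \cdot 42 \cdot \frac{16}{5} = 630 \cdot \frac{16}{5} = 2016$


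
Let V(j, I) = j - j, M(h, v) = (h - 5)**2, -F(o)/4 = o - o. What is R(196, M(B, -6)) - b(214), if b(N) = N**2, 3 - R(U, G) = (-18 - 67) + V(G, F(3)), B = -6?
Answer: -45708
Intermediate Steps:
F(o) = 0 (F(o) = -4*(o - o) = -4*0 = 0)
M(h, v) = (-5 + h)**2
V(j, I) = 0
R(U, G) = 88 (R(U, G) = 3 - ((-18 - 67) + 0) = 3 - (-85 + 0) = 3 - 1*(-85) = 3 + 85 = 88)
R(196, M(B, -6)) - b(214) = 88 - 1*214**2 = 88 - 1*45796 = 88 - 45796 = -45708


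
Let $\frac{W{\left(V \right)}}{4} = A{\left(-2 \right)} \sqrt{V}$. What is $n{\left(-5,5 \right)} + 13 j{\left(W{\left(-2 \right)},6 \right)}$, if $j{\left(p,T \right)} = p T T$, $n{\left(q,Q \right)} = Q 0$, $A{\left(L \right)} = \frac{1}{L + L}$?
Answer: $- 468 i \sqrt{2} \approx - 661.85 i$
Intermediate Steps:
$A{\left(L \right)} = \frac{1}{2 L}$
$n{\left(q,Q \right)} = 0$
$W{\left(V \right)} = - \sqrt{V}$ ($W{\left(V \right)} = 4 \frac{1}{2 \left(-2\right)} \sqrt{V} = 4 \cdot \frac{1}{2} \left(- \frac{1}{2}\right) \sqrt{V} = 4 \left(- \frac{\sqrt{V}}{4}\right) = - \sqrt{V}$)
$j{\left(p,T \right)} = p T^{2}$ ($j{\left(p,T \right)} = T p T = p T^{2}$)
$n{\left(-5,5 \right)} + 13 j{\left(W{\left(-2 \right)},6 \right)} = 0 + 13 - \sqrt{-2} \cdot 6^{2} = 0 + 13 - i \sqrt{2} \cdot 36 = 0 + 13 \left(- 36 i \sqrt{2}\right) = 0 - 468 i \sqrt{2} = - 468 i \sqrt{2}$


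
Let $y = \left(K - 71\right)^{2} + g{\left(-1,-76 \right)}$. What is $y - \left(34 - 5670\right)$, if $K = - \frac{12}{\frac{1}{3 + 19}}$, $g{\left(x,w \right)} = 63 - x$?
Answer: $117925$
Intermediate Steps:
$K = -264$ ($K = - \frac{12}{\frac{1}{22}} = - 12 \frac{1}{\frac{1}{22}} = \left(-12\right) 22 = -264$)
$y = 112289$ ($y = \left(-264 - 71\right)^{2} + \left(63 - -1\right) = \left(-335\right)^{2} + \left(63 + 1\right) = 112225 + 64 = 112289$)
$y - \left(34 - 5670\right) = 112289 - \left(34 - 5670\right) = 112289 - -5636 = 112289 + 5636 = 117925$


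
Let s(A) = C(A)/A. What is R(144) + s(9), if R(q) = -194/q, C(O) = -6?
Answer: -145/72 ≈ -2.0139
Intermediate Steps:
s(A) = -6/A
R(144) + s(9) = -194/144 - 6/9 = -194*1/144 - 6*1/9 = -97/72 - 2/3 = -145/72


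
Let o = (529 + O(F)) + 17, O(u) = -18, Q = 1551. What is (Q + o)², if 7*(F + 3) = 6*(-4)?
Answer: 4322241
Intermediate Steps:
F = -45/7 (F = -3 + (6*(-4))/7 = -3 + (⅐)*(-24) = -3 - 24/7 = -45/7 ≈ -6.4286)
o = 528 (o = (529 - 18) + 17 = 511 + 17 = 528)
(Q + o)² = (1551 + 528)² = 2079² = 4322241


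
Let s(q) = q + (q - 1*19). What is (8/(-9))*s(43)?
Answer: -536/9 ≈ -59.556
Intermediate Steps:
s(q) = -19 + 2*q (s(q) = q + (q - 19) = q + (-19 + q) = -19 + 2*q)
(8/(-9))*s(43) = (8/(-9))*(-19 + 2*43) = (8*(-⅑))*(-19 + 86) = -8/9*67 = -536/9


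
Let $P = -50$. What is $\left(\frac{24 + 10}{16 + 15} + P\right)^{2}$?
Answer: $\frac{2298256}{961} \approx 2391.5$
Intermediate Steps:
$\left(\frac{24 + 10}{16 + 15} + P\right)^{2} = \left(\frac{24 + 10}{16 + 15} - 50\right)^{2} = \left(\frac{34}{31} - 50\right)^{2} = \left(- \frac{1516}{31}\right)^{2} = \frac{2298256}{961}$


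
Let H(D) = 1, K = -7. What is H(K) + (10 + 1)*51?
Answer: 562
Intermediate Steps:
H(K) + (10 + 1)*51 = 1 + (10 + 1)*51 = 1 + 11*51 = 1 + 561 = 562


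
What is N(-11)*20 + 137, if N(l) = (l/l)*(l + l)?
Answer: -303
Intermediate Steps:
N(l) = 2*l (N(l) = 1*(2*l) = 2*l)
N(-11)*20 + 137 = (2*(-11))*20 + 137 = -22*20 + 137 = -440 + 137 = -303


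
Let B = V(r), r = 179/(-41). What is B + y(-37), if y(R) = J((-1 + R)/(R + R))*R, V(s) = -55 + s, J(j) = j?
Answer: -3213/41 ≈ -78.366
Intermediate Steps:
r = -179/41 (r = 179*(-1/41) = -179/41 ≈ -4.3659)
y(R) = -½ + R/2 (y(R) = ((-1 + R)/(R + R))*R = ((-1 + R)/((2*R)))*R = ((-1 + R)*(1/(2*R)))*R = ((-1 + R)/(2*R))*R = -½ + R/2)
B = -2434/41 (B = -55 - 179/41 = -2434/41 ≈ -59.366)
B + y(-37) = -2434/41 + (-½ + (½)*(-37)) = -2434/41 + (-½ - 37/2) = -2434/41 - 19 = -3213/41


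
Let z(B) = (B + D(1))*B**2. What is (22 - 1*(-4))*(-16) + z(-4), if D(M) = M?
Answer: -464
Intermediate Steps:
z(B) = B**2*(1 + B) (z(B) = (B + 1)*B**2 = (1 + B)*B**2 = B**2*(1 + B))
(22 - 1*(-4))*(-16) + z(-4) = (22 - 1*(-4))*(-16) + (-4)**2*(1 - 4) = (22 + 4)*(-16) + 16*(-3) = 26*(-16) - 48 = -416 - 48 = -464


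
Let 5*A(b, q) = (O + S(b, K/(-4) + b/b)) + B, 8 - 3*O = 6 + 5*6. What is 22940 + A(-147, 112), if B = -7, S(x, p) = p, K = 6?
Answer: 688099/30 ≈ 22937.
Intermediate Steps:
O = -28/3 (O = 8/3 - (6 + 5*6)/3 = 8/3 - (6 + 30)/3 = 8/3 - 1/3*36 = 8/3 - 12 = -28/3 ≈ -9.3333)
A(b, q) = -101/30 (A(b, q) = ((-28/3 + (6/(-4) + b/b)) - 7)/5 = ((-28/3 + (6*(-1/4) + 1)) - 7)/5 = ((-28/3 + (-3/2 + 1)) - 7)/5 = ((-28/3 - 1/2) - 7)/5 = (-59/6 - 7)/5 = (1/5)*(-101/6) = -101/30)
22940 + A(-147, 112) = 22940 - 101/30 = 688099/30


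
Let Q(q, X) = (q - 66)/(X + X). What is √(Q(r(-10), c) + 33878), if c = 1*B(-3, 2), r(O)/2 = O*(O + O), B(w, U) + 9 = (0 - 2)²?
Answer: √846115/5 ≈ 183.97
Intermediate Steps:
B(w, U) = -5 (B(w, U) = -9 + (0 - 2)² = -9 + (-2)² = -9 + 4 = -5)
r(O) = 4*O² (r(O) = 2*(O*(O + O)) = 2*(O*(2*O)) = 2*(2*O²) = 4*O²)
c = -5 (c = 1*(-5) = -5)
Q(q, X) = (-66 + q)/(2*X) (Q(q, X) = (-66 + q)/((2*X)) = (-66 + q)*(1/(2*X)) = (-66 + q)/(2*X))
√(Q(r(-10), c) + 33878) = √((½)*(-66 + 4*(-10)²)/(-5) + 33878) = √((½)*(-⅕)*(-66 + 4*100) + 33878) = √((½)*(-⅕)*(-66 + 400) + 33878) = √((½)*(-⅕)*334 + 33878) = √(-167/5 + 33878) = √(169223/5) = √846115/5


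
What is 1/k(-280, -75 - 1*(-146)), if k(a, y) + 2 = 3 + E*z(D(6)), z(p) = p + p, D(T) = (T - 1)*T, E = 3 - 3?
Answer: 1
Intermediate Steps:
E = 0
D(T) = T*(-1 + T) (D(T) = (-1 + T)*T = T*(-1 + T))
z(p) = 2*p
k(a, y) = 1 (k(a, y) = -2 + (3 + 0*(2*(6*(-1 + 6)))) = -2 + (3 + 0*(2*(6*5))) = -2 + (3 + 0*(2*30)) = -2 + (3 + 0*60) = -2 + (3 + 0) = -2 + 3 = 1)
1/k(-280, -75 - 1*(-146)) = 1/1 = 1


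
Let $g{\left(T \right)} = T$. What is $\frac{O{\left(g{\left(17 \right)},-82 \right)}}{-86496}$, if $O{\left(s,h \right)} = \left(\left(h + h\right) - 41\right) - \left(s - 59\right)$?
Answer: $\frac{163}{86496} \approx 0.0018845$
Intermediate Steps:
$O{\left(s,h \right)} = 18 - s + 2 h$ ($O{\left(s,h \right)} = \left(2 h - 41\right) - \left(-59 + s\right) = \left(-41 + 2 h\right) - \left(-59 + s\right) = 18 - s + 2 h$)
$\frac{O{\left(g{\left(17 \right)},-82 \right)}}{-86496} = \frac{18 - 17 + 2 \left(-82\right)}{-86496} = \left(18 - 17 - 164\right) \left(- \frac{1}{86496}\right) = \left(-163\right) \left(- \frac{1}{86496}\right) = \frac{163}{86496}$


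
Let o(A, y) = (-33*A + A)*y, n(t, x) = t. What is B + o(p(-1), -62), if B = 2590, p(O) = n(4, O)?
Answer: 10526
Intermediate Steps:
p(O) = 4
o(A, y) = -32*A*y (o(A, y) = (-32*A)*y = -32*A*y)
B + o(p(-1), -62) = 2590 - 32*4*(-62) = 2590 + 7936 = 10526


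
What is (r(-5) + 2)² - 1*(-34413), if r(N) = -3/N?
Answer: 860494/25 ≈ 34420.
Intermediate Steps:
(r(-5) + 2)² - 1*(-34413) = (-3/(-5) + 2)² - 1*(-34413) = (-3*(-⅕) + 2)² + 34413 = (⅗ + 2)² + 34413 = (13/5)² + 34413 = 169/25 + 34413 = 860494/25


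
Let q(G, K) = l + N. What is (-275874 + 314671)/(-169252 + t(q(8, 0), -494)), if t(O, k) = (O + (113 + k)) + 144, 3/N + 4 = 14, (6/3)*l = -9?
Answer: -193985/847466 ≈ -0.22890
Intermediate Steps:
l = -9/2 (l = (½)*(-9) = -9/2 ≈ -4.5000)
N = 3/10 (N = 3/(-4 + 14) = 3/10 ≈ 0.30000)
q(G, K) = -21/5 (q(G, K) = -9/2 + 3/10 = -21/5)
t(O, k) = 257 + O + k (t(O, k) = (113 + O + k) + 144 = 257 + O + k)
(-275874 + 314671)/(-169252 + t(q(8, 0), -494)) = (-275874 + 314671)/(-169252 + (257 - 21/5 - 494)) = 38797/(-169252 - 1206/5) = 38797/(-847466/5) = 38797*(-5/847466) = -193985/847466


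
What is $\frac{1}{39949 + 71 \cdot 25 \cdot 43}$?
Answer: $\frac{1}{116274} \approx 8.6004 \cdot 10^{-6}$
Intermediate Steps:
$\frac{1}{39949 + 71 \cdot 25 \cdot 43} = \frac{1}{39949 + 1775 \cdot 43} = \frac{1}{39949 + 76325} = \frac{1}{116274}$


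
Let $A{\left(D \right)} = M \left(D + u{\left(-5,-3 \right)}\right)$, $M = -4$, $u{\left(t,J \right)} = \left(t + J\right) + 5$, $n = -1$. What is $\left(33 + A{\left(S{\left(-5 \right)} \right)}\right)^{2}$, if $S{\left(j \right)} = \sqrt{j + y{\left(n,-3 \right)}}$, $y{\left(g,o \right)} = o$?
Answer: $1897 - 720 i \sqrt{2} \approx 1897.0 - 1018.2 i$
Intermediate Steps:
$u{\left(t,J \right)} = 5 + J + t$ ($u{\left(t,J \right)} = \left(J + t\right) + 5 = 5 + J + t$)
$S{\left(j \right)} = \sqrt{-3 + j}$ ($S{\left(j \right)} = \sqrt{j - 3} = \sqrt{-3 + j}$)
$A{\left(D \right)} = 12 - 4 D$ ($A{\left(D \right)} = - 4 \left(D - 3\right) = - 4 \left(-3 + D\right) = 12 - 4 D$)
$\left(33 + A{\left(S{\left(-5 \right)} \right)}\right)^{2} = \left(33 + \left(12 - 4 \sqrt{-3 - 5}\right)\right)^{2} = \left(33 + \left(12 - 4 \sqrt{-8}\right)\right)^{2} = \left(33 + \left(12 - 4 \cdot 2 i \sqrt{2}\right)\right)^{2} = \left(33 + \left(12 - 8 i \sqrt{2}\right)\right)^{2} = \left(45 - 8 i \sqrt{2}\right)^{2}$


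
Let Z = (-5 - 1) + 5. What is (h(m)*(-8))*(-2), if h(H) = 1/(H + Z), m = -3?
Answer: -4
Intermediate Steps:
Z = -1 (Z = -6 + 5 = -1)
h(H) = 1/(-1 + H) (h(H) = 1/(H - 1) = 1/(-1 + H))
(h(m)*(-8))*(-2) = (-8/(-1 - 3))*(-2) = (-8/(-4))*(-2) = -1/4*(-8)*(-2) = 2*(-2) = -4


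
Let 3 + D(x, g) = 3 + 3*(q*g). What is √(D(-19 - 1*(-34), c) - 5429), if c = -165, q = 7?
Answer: I*√8894 ≈ 94.308*I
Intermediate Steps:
D(x, g) = 21*g (D(x, g) = -3 + (3 + 3*(7*g)) = -3 + (3 + 21*g) = 21*g)
√(D(-19 - 1*(-34), c) - 5429) = √(21*(-165) - 5429) = √(-3465 - 5429) = √(-8894) = I*√8894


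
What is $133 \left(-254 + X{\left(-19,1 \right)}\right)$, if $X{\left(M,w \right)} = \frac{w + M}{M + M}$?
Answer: $-33719$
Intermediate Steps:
$X{\left(M,w \right)} = \frac{M + w}{2 M}$
$133 \left(-254 + X{\left(-19,1 \right)}\right) = 133 \left(-254 + \frac{-19 + 1}{2 \left(-19\right)}\right) = 133 \left(-254 + \frac{1}{2} \left(- \frac{1}{19}\right) \left(-18\right)\right) = 133 \left(-254 + \frac{9}{19}\right) = 133 \left(- \frac{4817}{19}\right) = -33719$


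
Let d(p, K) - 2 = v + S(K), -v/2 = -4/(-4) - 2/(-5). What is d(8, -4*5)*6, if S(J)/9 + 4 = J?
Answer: -6504/5 ≈ -1300.8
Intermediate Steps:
S(J) = -36 + 9*J
v = -14/5 (v = -2*(-4/(-4) - 2/(-5)) = -2*(-4*(-¼) - 2*(-⅕)) = -2*(1 + ⅖) = -2*7/5 = -14/5 ≈ -2.8000)
d(p, K) = -184/5 + 9*K (d(p, K) = 2 + (-14/5 + (-36 + 9*K)) = 2 + (-194/5 + 9*K) = -184/5 + 9*K)
d(8, -4*5)*6 = (-184/5 + 9*(-4*5))*6 = (-184/5 + 9*(-20))*6 = (-184/5 - 180)*6 = -1084/5*6 = -6504/5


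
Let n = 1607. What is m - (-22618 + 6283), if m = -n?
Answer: 14728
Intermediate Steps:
m = -1607 (m = -1*1607 = -1607)
m - (-22618 + 6283) = -1607 - (-22618 + 6283) = -1607 - 1*(-16335) = -1607 + 16335 = 14728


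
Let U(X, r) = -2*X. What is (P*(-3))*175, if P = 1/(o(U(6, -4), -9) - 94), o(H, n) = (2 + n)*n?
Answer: 525/31 ≈ 16.935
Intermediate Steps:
o(H, n) = n*(2 + n)
P = -1/31 (P = 1/(-9*(2 - 9) - 94) = 1/(-9*(-7) - 94) = 1/(63 - 94) = 1/(-31) = -1/31 ≈ -0.032258)
(P*(-3))*175 = -1/31*(-3)*175 = (3/31)*175 = 525/31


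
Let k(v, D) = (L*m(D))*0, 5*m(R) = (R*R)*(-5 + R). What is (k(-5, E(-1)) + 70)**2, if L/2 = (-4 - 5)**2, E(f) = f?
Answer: 4900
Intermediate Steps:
m(R) = R**2*(-5 + R)/5 (m(R) = ((R*R)*(-5 + R))/5 = (R**2*(-5 + R))/5 = R**2*(-5 + R)/5)
L = 162 (L = 2*(-4 - 5)**2 = 2*(-9)**2 = 2*81 = 162)
k(v, D) = 0 (k(v, D) = (162*(D**2*(-5 + D)/5))*0 = (162*D**2*(-5 + D)/5)*0 = 0)
(k(-5, E(-1)) + 70)**2 = (0 + 70)**2 = 70**2 = 4900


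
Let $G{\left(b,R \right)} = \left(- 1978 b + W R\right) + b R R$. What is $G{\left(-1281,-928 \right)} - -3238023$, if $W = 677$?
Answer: $-1098033119$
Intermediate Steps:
$G{\left(b,R \right)} = - 1978 b + 677 R + b R^{2}$ ($G{\left(b,R \right)} = \left(- 1978 b + 677 R\right) + b R R = \left(- 1978 b + 677 R\right) + R b R = \left(- 1978 b + 677 R\right) + b R^{2} = - 1978 b + 677 R + b R^{2}$)
$G{\left(-1281,-928 \right)} - -3238023 = \left(\left(-1978\right) \left(-1281\right) + 677 \left(-928\right) - 1281 \left(-928\right)^{2}\right) - -3238023 = \left(2533818 - 628256 - 1103176704\right) + 3238023 = -1101271142 + 3238023 = -1098033119$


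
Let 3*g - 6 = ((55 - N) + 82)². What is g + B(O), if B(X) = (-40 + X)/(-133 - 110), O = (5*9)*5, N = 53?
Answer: 571837/243 ≈ 2353.2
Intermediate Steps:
O = 225 (O = 45*5 = 225)
B(X) = 40/243 - X/243 (B(X) = (-40 + X)/(-243) = (-40 + X)*(-1/243) = 40/243 - X/243)
g = 2354 (g = 2 + ((55 - 1*53) + 82)²/3 = 2 + ((55 - 53) + 82)²/3 = 2 + (2 + 82)²/3 = 2 + (⅓)*84² = 2 + (⅓)*7056 = 2 + 2352 = 2354)
g + B(O) = 2354 + (40/243 - 1/243*225) = 2354 + (40/243 - 25/27) = 2354 - 185/243 = 571837/243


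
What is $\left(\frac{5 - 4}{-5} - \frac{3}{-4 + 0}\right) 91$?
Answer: $\frac{1001}{20} \approx 50.05$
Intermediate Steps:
$\left(\frac{5 - 4}{-5} - \frac{3}{-4 + 0}\right) 91 = \left(\left(5 - 4\right) \left(- \frac{1}{5}\right) - \frac{3}{-4}\right) 91 = \left(1 \left(- \frac{1}{5}\right) - - \frac{3}{4}\right) 91 = \left(- \frac{1}{5} + \frac{3}{4}\right) 91 = \frac{11}{20} \cdot 91 = \frac{1001}{20}$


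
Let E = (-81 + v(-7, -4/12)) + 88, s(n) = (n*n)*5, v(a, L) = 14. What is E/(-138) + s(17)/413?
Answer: 63579/18998 ≈ 3.3466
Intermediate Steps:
s(n) = 5*n**2 (s(n) = n**2*5 = 5*n**2)
E = 21 (E = (-81 + 14) + 88 = -67 + 88 = 21)
E/(-138) + s(17)/413 = 21/(-138) + (5*17**2)/413 = 21*(-1/138) + (5*289)*(1/413) = -7/46 + 1445*(1/413) = -7/46 + 1445/413 = 63579/18998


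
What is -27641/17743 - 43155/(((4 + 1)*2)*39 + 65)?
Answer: -22236452/230659 ≈ -96.404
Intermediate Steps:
-27641/17743 - 43155/(((4 + 1)*2)*39 + 65) = -27641*1/17743 - 43155/((5*2)*39 + 65) = -27641/17743 - 43155/(10*39 + 65) = -27641/17743 - 43155/(390 + 65) = -27641/17743 - 43155/455 = -27641/17743 - 43155*1/455 = -27641/17743 - 1233/13 = -22236452/230659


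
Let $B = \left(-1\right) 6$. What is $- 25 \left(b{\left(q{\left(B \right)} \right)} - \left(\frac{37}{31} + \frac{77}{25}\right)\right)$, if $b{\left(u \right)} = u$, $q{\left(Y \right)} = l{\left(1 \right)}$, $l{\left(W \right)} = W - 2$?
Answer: $\frac{4087}{31} \approx 131.84$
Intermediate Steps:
$B = -6$
$l{\left(W \right)} = -2 + W$
$q{\left(Y \right)} = -1$ ($q{\left(Y \right)} = -2 + 1 = -1$)
$- 25 \left(b{\left(q{\left(B \right)} \right)} - \left(\frac{37}{31} + \frac{77}{25}\right)\right) = - 25 \left(-1 - \left(\frac{37}{31} + \frac{77}{25}\right)\right) = - 25 \left(-1 - \frac{3312}{775}\right) = \left(-25\right) \left(- \frac{4087}{775}\right) = \frac{4087}{31}$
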